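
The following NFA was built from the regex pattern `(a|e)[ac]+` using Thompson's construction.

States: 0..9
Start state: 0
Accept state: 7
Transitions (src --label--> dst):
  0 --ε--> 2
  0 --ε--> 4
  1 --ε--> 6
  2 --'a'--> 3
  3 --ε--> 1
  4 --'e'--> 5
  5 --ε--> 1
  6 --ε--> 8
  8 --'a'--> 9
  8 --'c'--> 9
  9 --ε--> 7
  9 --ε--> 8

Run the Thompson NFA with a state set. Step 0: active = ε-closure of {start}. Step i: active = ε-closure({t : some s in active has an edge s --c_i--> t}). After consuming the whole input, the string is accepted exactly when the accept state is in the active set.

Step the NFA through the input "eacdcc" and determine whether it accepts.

initial (ε-close {0}): {0,2,4}
'e' @ 1: {1,5,6,8}
'a' @ 2: {7,8,9}  (accept∈set)
'c' @ 3: {7,8,9}  (accept∈set)
'd' @ 4: {}  — dead — no transitions
rest 'cc' ignored (set empty)
end set {} — state 7 not in

Answer: REJECT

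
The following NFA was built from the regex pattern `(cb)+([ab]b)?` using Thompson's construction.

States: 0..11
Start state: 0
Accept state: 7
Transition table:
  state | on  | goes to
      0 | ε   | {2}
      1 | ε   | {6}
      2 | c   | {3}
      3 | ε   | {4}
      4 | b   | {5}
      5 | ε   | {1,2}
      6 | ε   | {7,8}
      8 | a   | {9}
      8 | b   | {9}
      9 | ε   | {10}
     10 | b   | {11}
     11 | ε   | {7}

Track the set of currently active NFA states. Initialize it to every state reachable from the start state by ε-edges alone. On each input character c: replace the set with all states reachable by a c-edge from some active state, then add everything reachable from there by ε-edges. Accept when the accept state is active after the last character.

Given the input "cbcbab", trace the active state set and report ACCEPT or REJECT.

start: ε-closure({0}) = {0,2}
'c' @ 1: {3,4}
'b' @ 2: {1,2,5,6,7,8}  [accepting]
'c' @ 3: {3,4}
'b' @ 4: {1,2,5,6,7,8}  [accepting]
'a' @ 5: {9,10}
'b' @ 6: {7,11}  [accepting]
final: {7,11}; accept 7 in set

Answer: ACCEPT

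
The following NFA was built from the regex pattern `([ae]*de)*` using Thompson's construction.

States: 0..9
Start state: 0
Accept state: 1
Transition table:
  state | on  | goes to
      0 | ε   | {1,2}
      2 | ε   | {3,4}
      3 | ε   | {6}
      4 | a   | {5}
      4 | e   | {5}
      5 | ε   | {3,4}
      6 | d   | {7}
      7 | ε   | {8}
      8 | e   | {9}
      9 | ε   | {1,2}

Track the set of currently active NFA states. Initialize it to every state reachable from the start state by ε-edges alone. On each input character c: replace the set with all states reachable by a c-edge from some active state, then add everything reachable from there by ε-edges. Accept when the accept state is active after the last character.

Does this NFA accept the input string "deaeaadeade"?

Answer: ACCEPT

Derivation:
start: ε-closure({0}) = {0,1,2,3,4,6}
'd' @ 1: {7,8}
'e' @ 2: {1,2,3,4,6,9}  (accept∈set)
'a' @ 3: {3,4,5,6}
'e' @ 4: {3,4,5,6}
'a' @ 5: {3,4,5,6}
'a' @ 6: {3,4,5,6}
'd' @ 7: {7,8}
'e' @ 8: {1,2,3,4,6,9}  (accept∈set)
'a' @ 9: {3,4,5,6}
'd' @ 10: {7,8}
'e' @ 11: {1,2,3,4,6,9}  (accept∈set)
end set {1,2,3,4,6,9} — state 1 in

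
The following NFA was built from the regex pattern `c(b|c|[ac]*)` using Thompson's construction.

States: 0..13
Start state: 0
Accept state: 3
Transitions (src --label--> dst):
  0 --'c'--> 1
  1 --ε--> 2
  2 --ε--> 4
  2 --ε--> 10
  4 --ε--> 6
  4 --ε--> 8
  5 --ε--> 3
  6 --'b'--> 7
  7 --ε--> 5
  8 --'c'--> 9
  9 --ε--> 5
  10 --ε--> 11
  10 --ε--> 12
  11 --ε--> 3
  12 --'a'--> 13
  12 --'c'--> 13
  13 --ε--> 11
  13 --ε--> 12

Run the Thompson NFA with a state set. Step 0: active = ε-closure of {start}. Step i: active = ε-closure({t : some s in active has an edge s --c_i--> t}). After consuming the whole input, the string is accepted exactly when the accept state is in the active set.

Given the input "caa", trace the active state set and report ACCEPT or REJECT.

Answer: ACCEPT

Derivation:
initial (ε-close {0}): {0}
'c' @ 1: {1,2,3,4,6,8,10,11,12}  [accepting]
'a' @ 2: {3,11,12,13}  [accepting]
'a' @ 3: {3,11,12,13}  [accepting]
end set {3,11,12,13} — state 3 in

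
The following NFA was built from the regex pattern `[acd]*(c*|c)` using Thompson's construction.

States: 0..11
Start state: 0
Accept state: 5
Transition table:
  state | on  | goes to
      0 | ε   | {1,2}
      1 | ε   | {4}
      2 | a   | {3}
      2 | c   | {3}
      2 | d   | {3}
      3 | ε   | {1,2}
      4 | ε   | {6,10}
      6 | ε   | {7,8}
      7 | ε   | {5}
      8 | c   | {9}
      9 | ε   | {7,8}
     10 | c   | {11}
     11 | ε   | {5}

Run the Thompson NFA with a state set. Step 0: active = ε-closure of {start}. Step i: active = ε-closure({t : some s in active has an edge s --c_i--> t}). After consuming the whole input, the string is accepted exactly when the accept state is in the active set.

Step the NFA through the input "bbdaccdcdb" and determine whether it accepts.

Answer: REJECT

Trace:
S₀ = ε-closure({0}) = {0,1,2,4,5,6,7,8,10}
'b' @ 1: {}  — state set empty
rest 'bdaccdcdb' ignored (set empty)
end set {} — state 5 not in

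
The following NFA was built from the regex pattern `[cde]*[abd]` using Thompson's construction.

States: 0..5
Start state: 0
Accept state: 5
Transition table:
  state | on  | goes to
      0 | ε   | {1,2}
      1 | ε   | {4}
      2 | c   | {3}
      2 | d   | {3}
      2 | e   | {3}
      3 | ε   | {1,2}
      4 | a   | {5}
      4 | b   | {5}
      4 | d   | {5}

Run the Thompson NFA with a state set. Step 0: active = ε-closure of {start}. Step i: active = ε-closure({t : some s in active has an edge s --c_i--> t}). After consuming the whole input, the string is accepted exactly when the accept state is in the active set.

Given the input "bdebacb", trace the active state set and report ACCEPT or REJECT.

Answer: REJECT

Steps:
S₀ = ε-closure({0}) = {0,1,2,4}
'b' @ 1: {5}  (accept∈set)
'd' @ 2: {}  — no active states
rest 'ebacb' ignored (set empty)
after full input: {}  (accept=5 not in)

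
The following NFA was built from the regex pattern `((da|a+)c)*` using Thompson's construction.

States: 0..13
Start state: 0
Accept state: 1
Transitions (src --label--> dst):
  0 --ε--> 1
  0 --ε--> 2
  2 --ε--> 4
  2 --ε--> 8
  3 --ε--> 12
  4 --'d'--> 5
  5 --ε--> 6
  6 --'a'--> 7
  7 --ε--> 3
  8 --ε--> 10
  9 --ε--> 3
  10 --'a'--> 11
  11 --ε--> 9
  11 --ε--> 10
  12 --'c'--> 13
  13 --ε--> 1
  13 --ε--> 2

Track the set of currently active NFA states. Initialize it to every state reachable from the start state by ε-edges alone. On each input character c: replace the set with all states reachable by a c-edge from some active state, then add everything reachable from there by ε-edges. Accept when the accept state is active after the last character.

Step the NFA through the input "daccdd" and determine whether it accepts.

Answer: REJECT

Trace:
initial (ε-close {0}): {0,1,2,4,8,10}
'd' @ 1: {5,6}
'a' @ 2: {3,7,12}
'c' @ 3: {1,2,4,8,10,13}  [accepting]
'c' @ 4: {}  — state set empty
rest 'dd' ignored (set empty)
final: {}; accept 1 not in set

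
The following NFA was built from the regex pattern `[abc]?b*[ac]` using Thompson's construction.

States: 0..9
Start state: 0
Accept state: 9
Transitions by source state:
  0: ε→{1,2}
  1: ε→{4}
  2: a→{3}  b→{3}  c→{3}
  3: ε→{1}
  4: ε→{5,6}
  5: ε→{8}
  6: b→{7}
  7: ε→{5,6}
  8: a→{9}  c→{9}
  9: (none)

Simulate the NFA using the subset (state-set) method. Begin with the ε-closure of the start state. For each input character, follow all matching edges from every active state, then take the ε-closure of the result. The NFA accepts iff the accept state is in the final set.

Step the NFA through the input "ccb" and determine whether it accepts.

Answer: REJECT

Steps:
S₀ = ε-closure({0}) = {0,1,2,4,5,6,8}
'c' @ 1: {1,3,4,5,6,8,9}  ✓accept
'c' @ 2: {9}  ✓accept
'b' @ 3: {}  — dead — no transitions
final: {}; accept 9 not in set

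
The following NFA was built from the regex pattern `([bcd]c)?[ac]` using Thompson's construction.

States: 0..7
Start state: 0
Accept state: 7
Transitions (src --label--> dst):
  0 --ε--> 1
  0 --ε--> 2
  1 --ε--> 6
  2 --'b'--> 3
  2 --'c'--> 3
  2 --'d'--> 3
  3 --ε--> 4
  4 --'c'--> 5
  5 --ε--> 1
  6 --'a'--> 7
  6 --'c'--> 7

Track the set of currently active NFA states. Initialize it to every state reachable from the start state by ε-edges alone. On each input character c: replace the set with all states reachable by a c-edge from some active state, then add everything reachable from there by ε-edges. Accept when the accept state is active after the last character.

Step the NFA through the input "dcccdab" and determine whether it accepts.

Answer: REJECT

Trace:
initial (ε-close {0}): {0,1,2,6}
'd' @ 1: {3,4}
'c' @ 2: {1,5,6}
'c' @ 3: {7}  [accepting]
'c' @ 4: {}  — dead — no transitions
rest 'dab' ignored (set empty)
final: {}; accept 7 not in set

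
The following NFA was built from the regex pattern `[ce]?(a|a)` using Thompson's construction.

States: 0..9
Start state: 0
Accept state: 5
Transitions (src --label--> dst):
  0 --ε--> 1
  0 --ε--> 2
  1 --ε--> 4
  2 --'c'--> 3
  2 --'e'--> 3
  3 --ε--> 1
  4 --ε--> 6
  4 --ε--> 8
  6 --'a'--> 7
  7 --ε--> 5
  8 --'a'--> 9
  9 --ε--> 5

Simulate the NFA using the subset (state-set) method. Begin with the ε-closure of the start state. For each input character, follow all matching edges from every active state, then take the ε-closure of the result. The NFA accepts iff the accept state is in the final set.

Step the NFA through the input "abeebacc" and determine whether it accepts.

start: ε-closure({0}) = {0,1,2,4,6,8}
'a' @ 1: {5,7,9}  (accept∈set)
'b' @ 2: {}  — no active states
rest 'eebacc' ignored (set empty)
final: {}; accept 5 not in set

Answer: REJECT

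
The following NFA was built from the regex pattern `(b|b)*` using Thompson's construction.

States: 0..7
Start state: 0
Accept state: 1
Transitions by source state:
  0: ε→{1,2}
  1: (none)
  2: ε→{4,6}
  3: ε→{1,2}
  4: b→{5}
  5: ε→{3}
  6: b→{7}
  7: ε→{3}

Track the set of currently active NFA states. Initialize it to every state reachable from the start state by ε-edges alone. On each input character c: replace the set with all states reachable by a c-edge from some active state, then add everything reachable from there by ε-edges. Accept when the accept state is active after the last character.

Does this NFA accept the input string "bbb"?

Answer: ACCEPT

Trace:
initial (ε-close {0}): {0,1,2,4,6}
'b' @ 1: {1,2,3,4,5,6,7}  [accepting]
'b' @ 2: {1,2,3,4,5,6,7}  [accepting]
'b' @ 3: {1,2,3,4,5,6,7}  [accepting]
after full input: {1,2,3,4,5,6,7}  (accept=1 in)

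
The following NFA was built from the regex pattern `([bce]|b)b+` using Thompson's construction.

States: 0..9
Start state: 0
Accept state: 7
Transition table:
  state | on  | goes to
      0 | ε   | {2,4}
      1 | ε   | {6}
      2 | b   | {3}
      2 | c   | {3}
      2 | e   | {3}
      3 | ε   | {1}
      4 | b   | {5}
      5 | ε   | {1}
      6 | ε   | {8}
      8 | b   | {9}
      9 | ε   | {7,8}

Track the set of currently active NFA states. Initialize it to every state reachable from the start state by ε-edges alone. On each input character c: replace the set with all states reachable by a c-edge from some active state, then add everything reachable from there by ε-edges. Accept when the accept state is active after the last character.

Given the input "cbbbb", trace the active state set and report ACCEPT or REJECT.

Answer: ACCEPT

Derivation:
initial (ε-close {0}): {0,2,4}
'c' @ 1: {1,3,6,8}
'b' @ 2: {7,8,9}  [accepting]
'b' @ 3: {7,8,9}  [accepting]
'b' @ 4: {7,8,9}  [accepting]
'b' @ 5: {7,8,9}  [accepting]
final: {7,8,9}; accept 7 in set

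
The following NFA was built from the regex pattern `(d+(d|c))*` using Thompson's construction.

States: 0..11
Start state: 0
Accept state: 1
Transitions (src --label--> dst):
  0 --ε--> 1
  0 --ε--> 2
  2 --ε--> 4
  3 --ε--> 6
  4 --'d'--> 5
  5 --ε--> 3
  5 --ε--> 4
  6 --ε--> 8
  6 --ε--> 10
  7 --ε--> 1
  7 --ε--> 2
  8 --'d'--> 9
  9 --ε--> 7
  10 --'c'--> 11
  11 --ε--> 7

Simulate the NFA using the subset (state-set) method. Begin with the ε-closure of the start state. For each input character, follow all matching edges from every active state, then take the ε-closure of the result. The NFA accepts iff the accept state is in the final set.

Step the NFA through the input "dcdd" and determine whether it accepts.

Answer: ACCEPT

Trace:
initial (ε-close {0}): {0,1,2,4}
'd' @ 1: {3,4,5,6,8,10}
'c' @ 2: {1,2,4,7,11}  (accept∈set)
'd' @ 3: {3,4,5,6,8,10}
'd' @ 4: {1,2,3,4,5,6,7,8,9,10}  (accept∈set)
end set {1,2,3,4,5,6,7,8,9,10} — state 1 in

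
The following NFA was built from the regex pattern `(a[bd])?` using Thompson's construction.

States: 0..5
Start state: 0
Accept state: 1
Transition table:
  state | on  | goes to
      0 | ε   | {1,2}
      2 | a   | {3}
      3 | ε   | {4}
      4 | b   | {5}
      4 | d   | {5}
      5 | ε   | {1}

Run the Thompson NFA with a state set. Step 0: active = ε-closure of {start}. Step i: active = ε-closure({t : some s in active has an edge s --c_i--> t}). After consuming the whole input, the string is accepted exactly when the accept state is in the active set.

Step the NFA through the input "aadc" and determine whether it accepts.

Answer: REJECT

Trace:
S₀ = ε-closure({0}) = {0,1,2}
'a' @ 1: {3,4}
'a' @ 2: {}  — dead — no transitions
rest 'dc' ignored (set empty)
final: {}; accept 1 not in set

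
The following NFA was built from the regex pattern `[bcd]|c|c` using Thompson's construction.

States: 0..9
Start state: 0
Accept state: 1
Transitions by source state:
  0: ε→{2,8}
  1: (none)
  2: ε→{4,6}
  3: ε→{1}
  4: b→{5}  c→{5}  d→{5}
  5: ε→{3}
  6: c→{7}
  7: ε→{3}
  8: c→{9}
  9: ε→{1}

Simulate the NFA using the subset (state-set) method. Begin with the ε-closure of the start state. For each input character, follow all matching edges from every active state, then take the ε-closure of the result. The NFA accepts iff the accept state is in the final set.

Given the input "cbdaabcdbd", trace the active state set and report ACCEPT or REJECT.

S₀ = ε-closure({0}) = {0,2,4,6,8}
'c' @ 1: {1,3,5,7,9}  [accepting]
'b' @ 2: {}  — dead — no transitions
rest 'daabcdbd' ignored (set empty)
final: {}; accept 1 not in set

Answer: REJECT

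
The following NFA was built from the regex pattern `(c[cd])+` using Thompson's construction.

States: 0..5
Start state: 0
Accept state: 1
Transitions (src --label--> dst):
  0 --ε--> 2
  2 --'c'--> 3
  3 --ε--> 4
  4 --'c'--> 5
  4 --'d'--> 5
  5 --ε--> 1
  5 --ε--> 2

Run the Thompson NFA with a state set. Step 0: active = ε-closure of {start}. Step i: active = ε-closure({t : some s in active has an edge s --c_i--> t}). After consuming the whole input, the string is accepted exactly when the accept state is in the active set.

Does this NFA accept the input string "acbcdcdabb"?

initial (ε-close {0}): {0,2}
'a' @ 1: {}  — dead — no transitions
rest 'cbcdcdabb' ignored (set empty)
end set {} — state 1 not in

Answer: REJECT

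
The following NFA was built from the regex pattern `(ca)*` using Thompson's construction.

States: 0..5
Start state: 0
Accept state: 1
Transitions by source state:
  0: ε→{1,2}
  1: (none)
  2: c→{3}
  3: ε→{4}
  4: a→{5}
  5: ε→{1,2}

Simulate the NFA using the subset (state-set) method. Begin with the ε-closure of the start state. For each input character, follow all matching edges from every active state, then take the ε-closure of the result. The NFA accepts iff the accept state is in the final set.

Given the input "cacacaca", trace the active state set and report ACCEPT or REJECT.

S₀ = ε-closure({0}) = {0,1,2}
'c' @ 1: {3,4}
'a' @ 2: {1,2,5}  [accepting]
'c' @ 3: {3,4}
'a' @ 4: {1,2,5}  [accepting]
'c' @ 5: {3,4}
'a' @ 6: {1,2,5}  [accepting]
'c' @ 7: {3,4}
'a' @ 8: {1,2,5}  [accepting]
end set {1,2,5} — state 1 in

Answer: ACCEPT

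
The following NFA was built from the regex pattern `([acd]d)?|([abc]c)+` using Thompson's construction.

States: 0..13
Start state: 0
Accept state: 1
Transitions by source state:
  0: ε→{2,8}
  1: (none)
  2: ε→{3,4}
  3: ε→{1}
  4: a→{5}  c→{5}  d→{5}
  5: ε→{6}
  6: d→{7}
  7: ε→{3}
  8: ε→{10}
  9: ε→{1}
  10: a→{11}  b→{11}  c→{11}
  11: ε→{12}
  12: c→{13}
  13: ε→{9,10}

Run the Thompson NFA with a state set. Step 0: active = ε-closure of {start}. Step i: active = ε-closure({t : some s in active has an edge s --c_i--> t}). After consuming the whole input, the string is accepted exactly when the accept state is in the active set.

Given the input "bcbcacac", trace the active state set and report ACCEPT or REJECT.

Answer: ACCEPT

Derivation:
S₀ = ε-closure({0}) = {0,1,2,3,4,8,10}
'b' @ 1: {11,12}
'c' @ 2: {1,9,10,13}  [accepting]
'b' @ 3: {11,12}
'c' @ 4: {1,9,10,13}  [accepting]
'a' @ 5: {11,12}
'c' @ 6: {1,9,10,13}  [accepting]
'a' @ 7: {11,12}
'c' @ 8: {1,9,10,13}  [accepting]
after full input: {1,9,10,13}  (accept=1 in)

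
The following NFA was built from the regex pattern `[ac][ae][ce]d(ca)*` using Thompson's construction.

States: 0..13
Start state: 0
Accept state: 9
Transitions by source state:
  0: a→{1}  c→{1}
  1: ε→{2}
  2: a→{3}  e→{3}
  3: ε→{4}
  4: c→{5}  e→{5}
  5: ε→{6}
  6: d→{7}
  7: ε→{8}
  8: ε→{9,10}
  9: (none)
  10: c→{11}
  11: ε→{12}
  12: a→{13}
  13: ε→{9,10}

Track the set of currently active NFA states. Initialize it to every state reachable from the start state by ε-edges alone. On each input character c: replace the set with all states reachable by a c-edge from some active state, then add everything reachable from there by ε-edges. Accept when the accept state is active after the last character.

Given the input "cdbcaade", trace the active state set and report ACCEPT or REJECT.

initial (ε-close {0}): {0}
'c' @ 1: {1,2}
'd' @ 2: {}  — state set empty
rest 'bcaade' ignored (set empty)
final: {}; accept 9 not in set

Answer: REJECT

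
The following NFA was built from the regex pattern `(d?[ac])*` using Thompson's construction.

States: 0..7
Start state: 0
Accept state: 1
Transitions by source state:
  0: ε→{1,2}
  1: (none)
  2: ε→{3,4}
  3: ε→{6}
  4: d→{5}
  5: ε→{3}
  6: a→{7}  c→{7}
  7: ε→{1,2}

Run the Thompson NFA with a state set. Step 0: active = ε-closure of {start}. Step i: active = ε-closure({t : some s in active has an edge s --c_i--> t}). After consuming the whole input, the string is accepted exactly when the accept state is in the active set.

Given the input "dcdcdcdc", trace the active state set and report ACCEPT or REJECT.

initial (ε-close {0}): {0,1,2,3,4,6}
'd' @ 1: {3,5,6}
'c' @ 2: {1,2,3,4,6,7}  (accept∈set)
'd' @ 3: {3,5,6}
'c' @ 4: {1,2,3,4,6,7}  (accept∈set)
'd' @ 5: {3,5,6}
'c' @ 6: {1,2,3,4,6,7}  (accept∈set)
'd' @ 7: {3,5,6}
'c' @ 8: {1,2,3,4,6,7}  (accept∈set)
final: {1,2,3,4,6,7}; accept 1 in set

Answer: ACCEPT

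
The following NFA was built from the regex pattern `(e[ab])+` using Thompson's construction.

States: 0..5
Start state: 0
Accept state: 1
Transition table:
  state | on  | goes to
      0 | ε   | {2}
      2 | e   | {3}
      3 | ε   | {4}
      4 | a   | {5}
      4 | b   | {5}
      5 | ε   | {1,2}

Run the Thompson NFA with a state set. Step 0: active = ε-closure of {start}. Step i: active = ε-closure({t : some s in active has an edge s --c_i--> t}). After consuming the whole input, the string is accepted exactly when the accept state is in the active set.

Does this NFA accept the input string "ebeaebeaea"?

S₀ = ε-closure({0}) = {0,2}
'e' @ 1: {3,4}
'b' @ 2: {1,2,5}  [accepting]
'e' @ 3: {3,4}
'a' @ 4: {1,2,5}  [accepting]
'e' @ 5: {3,4}
'b' @ 6: {1,2,5}  [accepting]
'e' @ 7: {3,4}
'a' @ 8: {1,2,5}  [accepting]
'e' @ 9: {3,4}
'a' @ 10: {1,2,5}  [accepting]
after full input: {1,2,5}  (accept=1 in)

Answer: ACCEPT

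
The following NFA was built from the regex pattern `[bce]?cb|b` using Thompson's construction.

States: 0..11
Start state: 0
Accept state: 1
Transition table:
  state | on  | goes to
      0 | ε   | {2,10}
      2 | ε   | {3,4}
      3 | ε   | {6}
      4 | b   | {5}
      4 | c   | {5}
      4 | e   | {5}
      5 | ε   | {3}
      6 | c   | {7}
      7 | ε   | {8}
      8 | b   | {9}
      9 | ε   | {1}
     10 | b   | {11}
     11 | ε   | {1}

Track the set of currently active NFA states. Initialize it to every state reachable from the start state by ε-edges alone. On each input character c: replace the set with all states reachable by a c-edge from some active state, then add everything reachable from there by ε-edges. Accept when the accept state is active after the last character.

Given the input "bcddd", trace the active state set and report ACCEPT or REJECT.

S₀ = ε-closure({0}) = {0,2,3,4,6,10}
'b' @ 1: {1,3,5,6,11}  (accept∈set)
'c' @ 2: {7,8}
'd' @ 3: {}  — state set empty
rest 'dd' ignored (set empty)
end set {} — state 1 not in

Answer: REJECT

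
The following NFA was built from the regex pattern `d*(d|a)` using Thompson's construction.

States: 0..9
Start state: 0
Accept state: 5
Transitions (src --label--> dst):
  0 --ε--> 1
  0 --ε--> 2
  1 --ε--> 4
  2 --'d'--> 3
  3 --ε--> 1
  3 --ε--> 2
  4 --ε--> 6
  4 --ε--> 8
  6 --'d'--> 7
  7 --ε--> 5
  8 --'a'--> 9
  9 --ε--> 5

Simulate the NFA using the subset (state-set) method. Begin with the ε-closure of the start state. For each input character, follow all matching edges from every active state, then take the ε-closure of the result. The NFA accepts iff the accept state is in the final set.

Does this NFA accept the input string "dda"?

initial (ε-close {0}): {0,1,2,4,6,8}
'd' @ 1: {1,2,3,4,5,6,7,8}  (accept∈set)
'd' @ 2: {1,2,3,4,5,6,7,8}  (accept∈set)
'a' @ 3: {5,9}  (accept∈set)
final: {5,9}; accept 5 in set

Answer: ACCEPT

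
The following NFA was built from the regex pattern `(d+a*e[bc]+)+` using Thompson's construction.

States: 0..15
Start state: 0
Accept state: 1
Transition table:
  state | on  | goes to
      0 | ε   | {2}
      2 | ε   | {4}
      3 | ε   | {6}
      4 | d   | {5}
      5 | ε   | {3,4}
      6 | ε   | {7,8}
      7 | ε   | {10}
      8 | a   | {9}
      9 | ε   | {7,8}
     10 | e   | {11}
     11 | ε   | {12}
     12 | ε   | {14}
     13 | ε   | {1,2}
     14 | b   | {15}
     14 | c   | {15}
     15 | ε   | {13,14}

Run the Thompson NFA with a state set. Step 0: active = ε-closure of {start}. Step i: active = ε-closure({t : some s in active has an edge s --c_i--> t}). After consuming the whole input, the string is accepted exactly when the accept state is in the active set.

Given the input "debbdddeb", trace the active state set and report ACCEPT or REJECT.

S₀ = ε-closure({0}) = {0,2,4}
'd' @ 1: {3,4,5,6,7,8,10}
'e' @ 2: {11,12,14}
'b' @ 3: {1,2,4,13,14,15}  (accept∈set)
'b' @ 4: {1,2,4,13,14,15}  (accept∈set)
'd' @ 5: {3,4,5,6,7,8,10}
'd' @ 6: {3,4,5,6,7,8,10}
'd' @ 7: {3,4,5,6,7,8,10}
'e' @ 8: {11,12,14}
'b' @ 9: {1,2,4,13,14,15}  (accept∈set)
end set {1,2,4,13,14,15} — state 1 in

Answer: ACCEPT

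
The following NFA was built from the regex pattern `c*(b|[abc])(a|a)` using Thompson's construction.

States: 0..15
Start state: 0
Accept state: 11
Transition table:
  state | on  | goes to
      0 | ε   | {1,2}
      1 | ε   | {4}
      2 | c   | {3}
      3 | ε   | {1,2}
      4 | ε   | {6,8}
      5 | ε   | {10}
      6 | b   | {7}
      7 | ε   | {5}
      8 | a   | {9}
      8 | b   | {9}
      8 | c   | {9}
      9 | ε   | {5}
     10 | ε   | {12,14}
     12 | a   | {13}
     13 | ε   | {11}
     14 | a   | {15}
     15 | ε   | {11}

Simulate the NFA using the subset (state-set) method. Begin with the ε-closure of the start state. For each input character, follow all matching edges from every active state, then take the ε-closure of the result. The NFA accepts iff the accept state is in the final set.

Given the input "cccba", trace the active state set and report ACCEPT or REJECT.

Answer: ACCEPT

Derivation:
S₀ = ε-closure({0}) = {0,1,2,4,6,8}
'c' @ 1: {1,2,3,4,5,6,8,9,10,12,14}
'c' @ 2: {1,2,3,4,5,6,8,9,10,12,14}
'c' @ 3: {1,2,3,4,5,6,8,9,10,12,14}
'b' @ 4: {5,7,9,10,12,14}
'a' @ 5: {11,13,15}  (accept∈set)
end set {11,13,15} — state 11 in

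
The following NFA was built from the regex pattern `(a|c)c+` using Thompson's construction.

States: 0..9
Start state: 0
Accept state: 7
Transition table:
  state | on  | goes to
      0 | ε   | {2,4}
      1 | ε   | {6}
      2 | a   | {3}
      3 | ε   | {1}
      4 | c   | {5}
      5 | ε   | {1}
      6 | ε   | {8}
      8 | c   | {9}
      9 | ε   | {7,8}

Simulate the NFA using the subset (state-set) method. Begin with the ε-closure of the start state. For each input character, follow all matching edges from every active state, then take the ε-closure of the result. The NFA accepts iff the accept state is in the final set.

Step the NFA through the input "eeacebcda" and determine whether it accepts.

Answer: REJECT

Trace:
initial (ε-close {0}): {0,2,4}
'e' @ 1: {}  — state set empty
rest 'eacebcda' ignored (set empty)
end set {} — state 7 not in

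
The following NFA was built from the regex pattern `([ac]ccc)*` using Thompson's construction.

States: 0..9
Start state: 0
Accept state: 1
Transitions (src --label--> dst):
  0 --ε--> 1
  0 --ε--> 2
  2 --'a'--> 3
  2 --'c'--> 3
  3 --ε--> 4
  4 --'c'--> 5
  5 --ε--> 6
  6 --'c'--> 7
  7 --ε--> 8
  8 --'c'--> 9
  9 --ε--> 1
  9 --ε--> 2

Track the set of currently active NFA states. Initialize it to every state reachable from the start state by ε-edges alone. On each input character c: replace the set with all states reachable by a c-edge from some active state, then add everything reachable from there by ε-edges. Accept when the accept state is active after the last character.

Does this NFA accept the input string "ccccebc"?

start: ε-closure({0}) = {0,1,2}
'c' @ 1: {3,4}
'c' @ 2: {5,6}
'c' @ 3: {7,8}
'c' @ 4: {1,2,9}  (accept∈set)
'e' @ 5: {}  — dead — no transitions
rest 'bc' ignored (set empty)
end set {} — state 1 not in

Answer: REJECT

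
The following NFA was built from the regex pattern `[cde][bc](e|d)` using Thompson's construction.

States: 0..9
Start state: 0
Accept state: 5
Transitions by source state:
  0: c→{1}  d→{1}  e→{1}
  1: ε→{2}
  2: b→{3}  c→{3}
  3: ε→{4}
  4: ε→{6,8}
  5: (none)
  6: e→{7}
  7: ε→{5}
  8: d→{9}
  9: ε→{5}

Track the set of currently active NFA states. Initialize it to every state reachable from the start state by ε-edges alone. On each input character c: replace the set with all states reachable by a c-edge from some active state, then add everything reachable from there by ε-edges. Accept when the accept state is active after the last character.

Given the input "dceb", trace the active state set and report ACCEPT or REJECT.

start: ε-closure({0}) = {0}
'd' @ 1: {1,2}
'c' @ 2: {3,4,6,8}
'e' @ 3: {5,7}  ✓accept
'b' @ 4: {}  — dead — no transitions
end set {} — state 5 not in

Answer: REJECT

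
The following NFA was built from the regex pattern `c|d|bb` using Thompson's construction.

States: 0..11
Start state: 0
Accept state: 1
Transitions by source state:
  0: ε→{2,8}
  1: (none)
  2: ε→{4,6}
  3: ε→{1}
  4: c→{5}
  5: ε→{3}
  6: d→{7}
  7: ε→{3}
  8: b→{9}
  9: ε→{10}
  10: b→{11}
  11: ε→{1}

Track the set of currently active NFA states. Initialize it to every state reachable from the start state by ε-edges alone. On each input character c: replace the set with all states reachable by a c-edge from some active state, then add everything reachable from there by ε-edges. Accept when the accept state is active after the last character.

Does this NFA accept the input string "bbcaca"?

Answer: REJECT

Trace:
S₀ = ε-closure({0}) = {0,2,4,6,8}
'b' @ 1: {9,10}
'b' @ 2: {1,11}  (accept∈set)
'c' @ 3: {}  — no active states
rest 'aca' ignored (set empty)
final: {}; accept 1 not in set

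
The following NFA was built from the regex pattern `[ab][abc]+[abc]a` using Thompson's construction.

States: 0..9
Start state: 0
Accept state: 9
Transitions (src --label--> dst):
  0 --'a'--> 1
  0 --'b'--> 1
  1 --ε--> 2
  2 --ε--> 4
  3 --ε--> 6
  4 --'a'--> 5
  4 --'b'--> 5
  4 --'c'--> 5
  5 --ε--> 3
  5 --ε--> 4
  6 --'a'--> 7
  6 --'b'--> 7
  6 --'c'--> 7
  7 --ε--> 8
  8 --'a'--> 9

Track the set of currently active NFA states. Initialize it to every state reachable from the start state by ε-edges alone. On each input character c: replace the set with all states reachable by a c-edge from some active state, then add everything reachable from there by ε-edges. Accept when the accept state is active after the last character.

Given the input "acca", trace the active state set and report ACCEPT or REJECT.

S₀ = ε-closure({0}) = {0}
'a' @ 1: {1,2,4}
'c' @ 2: {3,4,5,6}
'c' @ 3: {3,4,5,6,7,8}
'a' @ 4: {3,4,5,6,7,8,9}  ✓accept
after full input: {3,4,5,6,7,8,9}  (accept=9 in)

Answer: ACCEPT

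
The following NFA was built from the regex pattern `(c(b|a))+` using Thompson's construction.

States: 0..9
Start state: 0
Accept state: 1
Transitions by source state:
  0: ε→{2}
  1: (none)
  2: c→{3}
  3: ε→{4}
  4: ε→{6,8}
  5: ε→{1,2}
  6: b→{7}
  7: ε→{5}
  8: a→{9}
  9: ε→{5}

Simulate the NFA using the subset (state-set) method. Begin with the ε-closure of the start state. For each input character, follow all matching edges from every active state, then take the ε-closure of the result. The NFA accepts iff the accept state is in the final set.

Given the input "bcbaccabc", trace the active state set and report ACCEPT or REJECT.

Answer: REJECT

Derivation:
S₀ = ε-closure({0}) = {0,2}
'b' @ 1: {}  — dead — no transitions
rest 'cbaccabc' ignored (set empty)
end set {} — state 1 not in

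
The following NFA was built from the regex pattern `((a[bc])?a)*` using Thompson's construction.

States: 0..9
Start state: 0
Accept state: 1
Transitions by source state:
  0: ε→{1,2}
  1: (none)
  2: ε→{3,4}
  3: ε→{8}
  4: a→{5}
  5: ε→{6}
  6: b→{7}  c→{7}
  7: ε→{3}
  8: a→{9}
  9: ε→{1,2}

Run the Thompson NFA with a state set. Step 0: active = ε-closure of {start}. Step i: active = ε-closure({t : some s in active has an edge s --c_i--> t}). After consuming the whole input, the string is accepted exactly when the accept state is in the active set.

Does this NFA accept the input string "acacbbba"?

Answer: REJECT

Trace:
initial (ε-close {0}): {0,1,2,3,4,8}
'a' @ 1: {1,2,3,4,5,6,8,9}  [accepting]
'c' @ 2: {3,7,8}
'a' @ 3: {1,2,3,4,8,9}  [accepting]
'c' @ 4: {}  — dead — no transitions
rest 'bbba' ignored (set empty)
final: {}; accept 1 not in set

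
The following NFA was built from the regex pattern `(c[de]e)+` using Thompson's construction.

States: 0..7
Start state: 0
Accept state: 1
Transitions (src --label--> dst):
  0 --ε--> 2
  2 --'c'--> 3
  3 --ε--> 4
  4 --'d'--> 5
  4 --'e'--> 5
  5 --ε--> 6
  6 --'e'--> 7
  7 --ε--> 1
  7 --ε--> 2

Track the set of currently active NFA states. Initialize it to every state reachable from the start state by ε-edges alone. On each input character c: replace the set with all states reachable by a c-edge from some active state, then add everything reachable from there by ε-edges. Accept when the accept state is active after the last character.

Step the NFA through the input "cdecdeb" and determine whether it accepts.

S₀ = ε-closure({0}) = {0,2}
'c' @ 1: {3,4}
'd' @ 2: {5,6}
'e' @ 3: {1,2,7}  ✓accept
'c' @ 4: {3,4}
'd' @ 5: {5,6}
'e' @ 6: {1,2,7}  ✓accept
'b' @ 7: {}  — no active states
final: {}; accept 1 not in set

Answer: REJECT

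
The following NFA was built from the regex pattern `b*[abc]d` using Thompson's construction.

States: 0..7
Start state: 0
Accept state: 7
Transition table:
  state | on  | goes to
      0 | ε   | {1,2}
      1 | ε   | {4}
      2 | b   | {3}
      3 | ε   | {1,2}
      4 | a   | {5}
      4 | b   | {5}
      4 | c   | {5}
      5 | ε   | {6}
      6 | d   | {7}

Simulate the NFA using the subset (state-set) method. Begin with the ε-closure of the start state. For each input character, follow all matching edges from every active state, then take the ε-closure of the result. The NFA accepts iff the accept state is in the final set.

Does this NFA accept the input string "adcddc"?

Answer: REJECT

Steps:
S₀ = ε-closure({0}) = {0,1,2,4}
'a' @ 1: {5,6}
'd' @ 2: {7}  [accepting]
'c' @ 3: {}  — no active states
rest 'ddc' ignored (set empty)
end set {} — state 7 not in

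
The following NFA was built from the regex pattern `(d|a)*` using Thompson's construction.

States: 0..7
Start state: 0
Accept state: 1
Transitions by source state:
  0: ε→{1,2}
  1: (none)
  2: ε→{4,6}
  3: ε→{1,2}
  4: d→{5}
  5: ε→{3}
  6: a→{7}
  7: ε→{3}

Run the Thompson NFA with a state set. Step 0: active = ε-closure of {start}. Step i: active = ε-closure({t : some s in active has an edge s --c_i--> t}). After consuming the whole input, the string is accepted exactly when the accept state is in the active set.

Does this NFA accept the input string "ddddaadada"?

Answer: ACCEPT

Derivation:
start: ε-closure({0}) = {0,1,2,4,6}
'd' @ 1: {1,2,3,4,5,6}  [accepting]
'd' @ 2: {1,2,3,4,5,6}  [accepting]
'd' @ 3: {1,2,3,4,5,6}  [accepting]
'd' @ 4: {1,2,3,4,5,6}  [accepting]
'a' @ 5: {1,2,3,4,6,7}  [accepting]
'a' @ 6: {1,2,3,4,6,7}  [accepting]
'd' @ 7: {1,2,3,4,5,6}  [accepting]
'a' @ 8: {1,2,3,4,6,7}  [accepting]
'd' @ 9: {1,2,3,4,5,6}  [accepting]
'a' @ 10: {1,2,3,4,6,7}  [accepting]
final: {1,2,3,4,6,7}; accept 1 in set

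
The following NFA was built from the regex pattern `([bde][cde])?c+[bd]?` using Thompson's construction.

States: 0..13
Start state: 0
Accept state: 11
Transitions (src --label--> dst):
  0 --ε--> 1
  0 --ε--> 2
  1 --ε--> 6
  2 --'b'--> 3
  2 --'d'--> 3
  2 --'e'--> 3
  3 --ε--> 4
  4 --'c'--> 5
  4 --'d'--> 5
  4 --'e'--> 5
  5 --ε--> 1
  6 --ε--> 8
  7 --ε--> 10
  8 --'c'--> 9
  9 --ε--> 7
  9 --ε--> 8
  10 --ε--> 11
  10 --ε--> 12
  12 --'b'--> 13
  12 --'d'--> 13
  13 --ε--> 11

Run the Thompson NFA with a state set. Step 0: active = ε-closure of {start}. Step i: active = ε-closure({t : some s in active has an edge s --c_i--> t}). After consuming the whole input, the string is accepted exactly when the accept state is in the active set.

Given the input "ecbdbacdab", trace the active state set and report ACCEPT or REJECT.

Answer: REJECT

Trace:
start: ε-closure({0}) = {0,1,2,6,8}
'e' @ 1: {3,4}
'c' @ 2: {1,5,6,8}
'b' @ 3: {}  — dead — no transitions
rest 'dbacdab' ignored (set empty)
end set {} — state 11 not in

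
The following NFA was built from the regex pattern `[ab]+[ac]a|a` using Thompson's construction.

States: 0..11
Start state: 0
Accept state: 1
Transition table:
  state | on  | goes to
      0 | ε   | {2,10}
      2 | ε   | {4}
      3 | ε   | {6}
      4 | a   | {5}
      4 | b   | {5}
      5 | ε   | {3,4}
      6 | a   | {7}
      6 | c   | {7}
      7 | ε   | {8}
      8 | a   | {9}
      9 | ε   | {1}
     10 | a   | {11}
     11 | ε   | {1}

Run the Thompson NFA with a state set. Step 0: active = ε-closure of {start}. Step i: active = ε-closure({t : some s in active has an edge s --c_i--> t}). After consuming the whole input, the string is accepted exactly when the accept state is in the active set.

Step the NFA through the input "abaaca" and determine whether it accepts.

initial (ε-close {0}): {0,2,4,10}
'a' @ 1: {1,3,4,5,6,11}  [accepting]
'b' @ 2: {3,4,5,6}
'a' @ 3: {3,4,5,6,7,8}
'a' @ 4: {1,3,4,5,6,7,8,9}  [accepting]
'c' @ 5: {7,8}
'a' @ 6: {1,9}  [accepting]
final: {1,9}; accept 1 in set

Answer: ACCEPT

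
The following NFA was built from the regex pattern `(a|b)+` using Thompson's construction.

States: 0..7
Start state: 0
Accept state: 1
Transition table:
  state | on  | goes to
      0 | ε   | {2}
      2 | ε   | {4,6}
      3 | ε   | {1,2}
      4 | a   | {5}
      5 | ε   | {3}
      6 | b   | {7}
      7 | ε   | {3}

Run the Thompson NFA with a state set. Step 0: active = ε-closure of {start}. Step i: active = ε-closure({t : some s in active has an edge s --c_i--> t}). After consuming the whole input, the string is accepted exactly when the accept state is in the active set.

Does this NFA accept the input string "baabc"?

start: ε-closure({0}) = {0,2,4,6}
'b' @ 1: {1,2,3,4,6,7}  (accept∈set)
'a' @ 2: {1,2,3,4,5,6}  (accept∈set)
'a' @ 3: {1,2,3,4,5,6}  (accept∈set)
'b' @ 4: {1,2,3,4,6,7}  (accept∈set)
'c' @ 5: {}  — state set empty
end set {} — state 1 not in

Answer: REJECT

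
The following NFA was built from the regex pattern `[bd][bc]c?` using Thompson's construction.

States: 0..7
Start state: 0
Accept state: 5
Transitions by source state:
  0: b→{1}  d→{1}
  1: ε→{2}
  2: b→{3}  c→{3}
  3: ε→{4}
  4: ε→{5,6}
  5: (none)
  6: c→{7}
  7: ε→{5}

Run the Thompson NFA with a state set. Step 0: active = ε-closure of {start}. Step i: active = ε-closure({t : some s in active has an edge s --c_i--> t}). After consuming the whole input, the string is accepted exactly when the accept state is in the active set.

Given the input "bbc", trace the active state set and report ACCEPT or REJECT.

S₀ = ε-closure({0}) = {0}
'b' @ 1: {1,2}
'b' @ 2: {3,4,5,6}  [accepting]
'c' @ 3: {5,7}  [accepting]
end set {5,7} — state 5 in

Answer: ACCEPT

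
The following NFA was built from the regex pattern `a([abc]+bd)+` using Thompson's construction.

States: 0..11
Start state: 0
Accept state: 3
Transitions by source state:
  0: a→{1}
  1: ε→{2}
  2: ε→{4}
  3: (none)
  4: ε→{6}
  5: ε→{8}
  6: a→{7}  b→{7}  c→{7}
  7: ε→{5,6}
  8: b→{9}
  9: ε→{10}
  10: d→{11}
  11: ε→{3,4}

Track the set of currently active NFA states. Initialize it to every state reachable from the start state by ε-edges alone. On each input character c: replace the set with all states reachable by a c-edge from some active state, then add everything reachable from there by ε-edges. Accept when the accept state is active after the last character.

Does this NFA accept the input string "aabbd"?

S₀ = ε-closure({0}) = {0}
'a' @ 1: {1,2,4,6}
'a' @ 2: {5,6,7,8}
'b' @ 3: {5,6,7,8,9,10}
'b' @ 4: {5,6,7,8,9,10}
'd' @ 5: {3,4,6,11}  [accepting]
final: {3,4,6,11}; accept 3 in set

Answer: ACCEPT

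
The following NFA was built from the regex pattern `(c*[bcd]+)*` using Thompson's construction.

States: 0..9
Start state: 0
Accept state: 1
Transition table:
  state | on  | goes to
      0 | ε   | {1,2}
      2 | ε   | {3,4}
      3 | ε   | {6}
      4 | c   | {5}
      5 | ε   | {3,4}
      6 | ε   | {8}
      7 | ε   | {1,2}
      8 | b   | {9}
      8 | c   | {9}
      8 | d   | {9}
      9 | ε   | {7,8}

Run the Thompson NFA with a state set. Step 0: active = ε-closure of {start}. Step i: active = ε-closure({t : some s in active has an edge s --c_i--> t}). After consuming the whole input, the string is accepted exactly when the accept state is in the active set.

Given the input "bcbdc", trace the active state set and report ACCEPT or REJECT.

initial (ε-close {0}): {0,1,2,3,4,6,8}
'b' @ 1: {1,2,3,4,6,7,8,9}  [accepting]
'c' @ 2: {1,2,3,4,5,6,7,8,9}  [accepting]
'b' @ 3: {1,2,3,4,6,7,8,9}  [accepting]
'd' @ 4: {1,2,3,4,6,7,8,9}  [accepting]
'c' @ 5: {1,2,3,4,5,6,7,8,9}  [accepting]
final: {1,2,3,4,5,6,7,8,9}; accept 1 in set

Answer: ACCEPT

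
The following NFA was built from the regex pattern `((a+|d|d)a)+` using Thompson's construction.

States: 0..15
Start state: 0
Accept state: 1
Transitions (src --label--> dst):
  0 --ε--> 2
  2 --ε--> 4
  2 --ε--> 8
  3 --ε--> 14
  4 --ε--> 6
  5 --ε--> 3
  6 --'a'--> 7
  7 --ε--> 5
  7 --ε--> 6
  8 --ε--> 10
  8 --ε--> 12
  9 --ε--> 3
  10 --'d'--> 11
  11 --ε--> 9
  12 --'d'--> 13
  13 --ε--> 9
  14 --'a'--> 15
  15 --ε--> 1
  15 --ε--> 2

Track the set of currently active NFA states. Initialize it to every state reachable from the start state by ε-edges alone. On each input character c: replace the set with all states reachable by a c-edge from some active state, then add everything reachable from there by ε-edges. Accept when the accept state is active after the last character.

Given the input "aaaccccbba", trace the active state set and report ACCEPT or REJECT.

Answer: REJECT

Steps:
initial (ε-close {0}): {0,2,4,6,8,10,12}
'a' @ 1: {3,5,6,7,14}
'a' @ 2: {1,2,3,4,5,6,7,8,10,12,14,15}  ✓accept
'a' @ 3: {1,2,3,4,5,6,7,8,10,12,14,15}  ✓accept
'c' @ 4: {}  — state set empty
rest 'cccbba' ignored (set empty)
final: {}; accept 1 not in set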